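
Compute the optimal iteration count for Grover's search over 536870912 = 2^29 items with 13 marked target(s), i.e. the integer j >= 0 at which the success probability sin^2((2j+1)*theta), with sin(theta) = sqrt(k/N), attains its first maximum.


After j Grover iterations the success probability is P(j) = sin^2((2j+1)*theta), where sin(theta) = sqrt(k/N).
N = 2^29 = 536870912, k = 13
sin(theta) = sqrt(k/N) = 0.0001556097264
theta = arcsin(sqrt(k/N)) = 0.000155609727 rad
P(j) reaches its first maximum when (2j+1)*theta is as close as possible to pi/2, i.e. j = round(pi/(4*theta) - 1/2).
pi/(4*theta) - 1/2 = 5046.7305
(For comparison, the common estimate pi/4 * sqrt(N/k) = 5047.2305; the exact maximiser is used here.)
Optimal iterations = 5047

5047


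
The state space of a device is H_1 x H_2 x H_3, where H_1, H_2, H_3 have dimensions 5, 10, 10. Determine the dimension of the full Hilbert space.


dim(H_1 x H_2 x H_3) = 5 * 10 * 10
= 50 * 10
= 500

500


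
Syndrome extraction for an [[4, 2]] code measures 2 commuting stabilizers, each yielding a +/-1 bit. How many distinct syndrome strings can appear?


Each stabilizer generator gives a binary (+1 or -1) measurement outcome.
With 2 independent generators:
Total syndromes = 2^2
= 4

4


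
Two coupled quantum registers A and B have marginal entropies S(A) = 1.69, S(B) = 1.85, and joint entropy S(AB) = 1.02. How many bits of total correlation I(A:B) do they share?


I(A:B) = S(A) + S(B) - S(AB)
= 1.69 + 1.85 - 1.02
= 2.5200

2.5200


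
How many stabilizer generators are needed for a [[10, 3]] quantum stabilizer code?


For an [[n,k]] stabilizer code:
Number of stabilizer generators = n - k
= 10 - 3
= 7

7


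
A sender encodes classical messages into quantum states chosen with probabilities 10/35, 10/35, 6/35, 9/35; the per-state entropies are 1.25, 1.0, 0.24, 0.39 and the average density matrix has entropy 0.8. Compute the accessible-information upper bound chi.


chi = S(rho) - sum_i p_i * S(rho_i)
Weighted entropy = 10/35 * 1.25 + 10/35 * 1.0 + 6/35 * 0.24 + 9/35 * 0.39
= 0.7843
chi = 0.8 - 0.7843
= 0.0157

0.0157


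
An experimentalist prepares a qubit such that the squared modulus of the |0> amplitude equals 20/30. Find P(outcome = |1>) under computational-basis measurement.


|alpha|^2 = 20/30 = 0.6667
|beta|^2 = 1 - 20/30 = 10/30 = 0.3333
P(|1>) = |beta|^2 = 0.3333

0.3333


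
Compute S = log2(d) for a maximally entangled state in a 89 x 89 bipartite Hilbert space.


For a maximally entangled state in d x d:
S = log2(d) = log2(89)
= 6.4757

6.4757


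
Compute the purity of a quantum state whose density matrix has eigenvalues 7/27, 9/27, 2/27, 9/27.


tr(rho^2) = sum of eigenvalues squared
= (7/27)^2 + (9/27)^2 + (2/27)^2 + (9/27)^2
= (49 + 81 + 4 + 81) / 729
= 215/729
= 0.2949

0.2949


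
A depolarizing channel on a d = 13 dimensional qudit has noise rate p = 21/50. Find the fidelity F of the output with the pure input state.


F = (1-p) + p/d
= (1 - 0.4200) + 0.4200/13
= 0.5800 + 0.0323
= 0.6123

0.6123


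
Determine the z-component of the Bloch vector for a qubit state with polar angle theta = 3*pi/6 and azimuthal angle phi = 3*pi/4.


theta = 1.5708, phi = 2.3562
r_z = cos(theta) = 0.0000

0.0000


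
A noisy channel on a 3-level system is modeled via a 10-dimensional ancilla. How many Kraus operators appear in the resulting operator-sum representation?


Tracing out the environment in an orthonormal basis {|i>_E} gives Kraus operators K_i = <i|_E U |0>_E.
Number of Kraus operators = dim(H_env) = d_env
= 10

10


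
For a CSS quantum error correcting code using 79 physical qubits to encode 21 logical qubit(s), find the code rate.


Code rate R = k/n
= 21/79
= 0.2658

0.2658


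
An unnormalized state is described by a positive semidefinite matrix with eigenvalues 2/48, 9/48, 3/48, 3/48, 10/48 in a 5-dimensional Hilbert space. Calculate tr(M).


tr(M) = sum of eigenvalues
= 2/48 + 9/48 + 3/48 + 3/48 + 10/48
= 27/48
= 0.5625

0.5625


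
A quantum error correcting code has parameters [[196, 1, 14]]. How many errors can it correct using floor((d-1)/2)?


Code parameters: [[196, 1, 14]], distance d = 14.
Number of correctable errors = floor((d-1)/2)
= floor((14 - 1)/2)
= floor(13/2)
= 6

6


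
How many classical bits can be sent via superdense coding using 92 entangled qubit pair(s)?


Superdense coding allows 2 classical bits per shared entangled pair.
92 pair(s) -> 2 * 92 = 184 classical bits

184


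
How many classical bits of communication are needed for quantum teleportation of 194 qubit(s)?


Quantum teleportation requires 2 classical bits per qubit teleported.
194 qubit(s) -> 2 * 194 = 388 classical bits

388


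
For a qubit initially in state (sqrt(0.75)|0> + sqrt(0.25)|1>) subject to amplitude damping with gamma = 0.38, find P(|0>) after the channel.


For amplitude damping with parameter gamma on state sqrt(a)|0> + sqrt(b)|1>:
alpha^2 = 0.75, beta^2 = 0.25
P(|0>) = alpha^2 + gamma * beta^2
= 0.75 + 0.38 * 0.25
= 0.75 + 0.0950
= 0.8450

0.8450


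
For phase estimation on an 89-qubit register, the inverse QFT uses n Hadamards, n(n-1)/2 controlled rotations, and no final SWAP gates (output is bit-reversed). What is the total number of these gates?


Hadamard gates: 89
Controlled rotations: n*(n-1)/2 = 89*88/2 = 3916
SWAP gates: 0 (omitted)
Total = 89 + 3916
= 4005

4005


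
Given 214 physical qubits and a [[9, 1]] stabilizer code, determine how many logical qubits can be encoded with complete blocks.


Each code block uses 9 physical qubits for 1 logical qubit(s).
Number of complete blocks = floor(214 / 9) = 23
Logical qubits = 23 * 1
= 23

23


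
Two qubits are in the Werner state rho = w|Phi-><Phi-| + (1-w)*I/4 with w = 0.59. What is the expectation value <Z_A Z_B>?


|Phi-> = (|00> - |11>)/sqrt(2)
For the pure Bell state, <Z_A Z_B> = +1 (Bell-state Pauli correlator).
The maximally-mixed part I/4 has tr(I/4 * P tensor P) = 0 for any traceless Pauli P.
So <Z_A Z_B>_rho = w * (+1) + (1 - w) * 0
= 0.59 * (+1)
= 0.5900

0.5900


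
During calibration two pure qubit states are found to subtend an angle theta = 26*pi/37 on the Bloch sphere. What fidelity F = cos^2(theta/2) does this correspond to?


For states separated by angle theta on Bloch sphere:
F = cos^2(theta/2)
theta = 26*pi/37 = 2.2076
theta/2 = 1.1038
cos(theta/2) = 0.4502
F = 0.2027

0.2027


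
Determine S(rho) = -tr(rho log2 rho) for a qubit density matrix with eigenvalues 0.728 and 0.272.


S = -p*log2(p) - (1-p)*log2(1-p)
p = 0.7280, 1-p = 0.2720
= -0.7280 * log2(0.7280) - 0.2720 * log2(0.2720)
= -(-0.3334) - (-0.5109)
= 0.8443

0.8443


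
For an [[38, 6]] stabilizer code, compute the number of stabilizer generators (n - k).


For an [[n,k]] stabilizer code:
Number of stabilizer generators = n - k
= 38 - 6
= 32

32


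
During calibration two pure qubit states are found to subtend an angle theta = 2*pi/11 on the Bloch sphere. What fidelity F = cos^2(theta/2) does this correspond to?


For states separated by angle theta on Bloch sphere:
F = cos^2(theta/2)
theta = 2*pi/11 = 0.5712
theta/2 = 0.2856
cos(theta/2) = 0.9595
F = 0.9206

0.9206


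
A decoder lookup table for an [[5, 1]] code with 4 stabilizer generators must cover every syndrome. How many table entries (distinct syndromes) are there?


Each stabilizer generator gives a binary (+1 or -1) measurement outcome.
With 4 independent generators:
Total syndromes = 2^4
= 16

16


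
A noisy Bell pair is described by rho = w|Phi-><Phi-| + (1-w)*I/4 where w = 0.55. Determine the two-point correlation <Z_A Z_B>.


|Phi-> = (|00> - |11>)/sqrt(2)
For the pure Bell state, <Z_A Z_B> = +1 (Bell-state Pauli correlator).
The maximally-mixed part I/4 has tr(I/4 * P tensor P) = 0 for any traceless Pauli P.
So <Z_A Z_B>_rho = w * (+1) + (1 - w) * 0
= 0.55 * (+1)
= 0.5500

0.5500


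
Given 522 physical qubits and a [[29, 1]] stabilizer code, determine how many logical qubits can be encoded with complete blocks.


Each code block uses 29 physical qubits for 1 logical qubit(s).
Number of complete blocks = floor(522 / 29) = 18
Logical qubits = 18 * 1
= 18

18


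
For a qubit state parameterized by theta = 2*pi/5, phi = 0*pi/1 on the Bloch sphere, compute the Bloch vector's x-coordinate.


theta = 1.2566, phi = 0.0000
r_x = sin(theta)*cos(phi) = 0.9511 * 1.0000
r_x = 0.9511

0.9511


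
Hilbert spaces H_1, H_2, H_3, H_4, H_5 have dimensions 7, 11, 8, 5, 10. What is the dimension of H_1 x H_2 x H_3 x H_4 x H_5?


dim(H_1 x H_2 x H_3 x H_4 x H_5) = 7 * 11 * 8 * 5 * 10
= 77 * 8 * 5 * 10
= 616 * 5 * 10
= 3080 * 10
= 30800

30800


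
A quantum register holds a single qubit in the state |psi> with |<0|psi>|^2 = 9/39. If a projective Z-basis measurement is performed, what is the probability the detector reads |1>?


|alpha|^2 = 9/39 = 0.2308
|beta|^2 = 1 - 9/39 = 30/39 = 0.7692
P(|1>) = |beta|^2 = 0.7692

0.7692


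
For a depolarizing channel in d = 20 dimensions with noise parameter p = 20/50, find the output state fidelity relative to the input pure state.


F = (1-p) + p/d
= (1 - 0.4000) + 0.4000/20
= 0.6000 + 0.0200
= 0.6200

0.6200


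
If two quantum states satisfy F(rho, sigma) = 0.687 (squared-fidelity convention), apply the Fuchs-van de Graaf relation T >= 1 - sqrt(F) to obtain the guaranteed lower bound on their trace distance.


Fuchs-van de Graaf (squared-fidelity convention): 1 - sqrt(F) <= T <= sqrt(1 - F).
Lower bound: T >= 1 - sqrt(F)
sqrt(F) = sqrt(0.687) = 0.8289
T >= 1 - 0.8289
T >= 0.1711

0.1711


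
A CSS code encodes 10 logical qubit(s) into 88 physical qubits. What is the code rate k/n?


Code rate R = k/n
= 10/88
= 0.1136

0.1136


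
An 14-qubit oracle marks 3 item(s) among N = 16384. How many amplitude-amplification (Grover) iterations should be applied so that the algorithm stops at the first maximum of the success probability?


After j Grover iterations the success probability is P(j) = sin^2((2j+1)*theta), where sin(theta) = sqrt(k/N).
N = 2^14 = 16384, k = 3
sin(theta) = sqrt(k/N) = 0.01353164693
theta = arcsin(sqrt(k/N)) = 0.01353205992 rad
P(j) reaches its first maximum when (2j+1)*theta is as close as possible to pi/2, i.e. j = round(pi/(4*theta) - 1/2).
pi/(4*theta) - 1/2 = 57.5398
(For comparison, the common estimate pi/4 * sqrt(N/k) = 58.0416; the exact maximiser is used here.)
Optimal iterations = 58

58


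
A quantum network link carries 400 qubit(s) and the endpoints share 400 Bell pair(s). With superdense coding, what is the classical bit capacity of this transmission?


Superdense coding allows 2 classical bits per shared entangled pair.
400 pair(s) -> 2 * 400 = 800 classical bits

800


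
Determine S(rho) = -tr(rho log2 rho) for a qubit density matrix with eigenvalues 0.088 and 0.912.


S = -p*log2(p) - (1-p)*log2(1-p)
p = 0.0880, 1-p = 0.9120
= -0.0880 * log2(0.0880) - 0.9120 * log2(0.9120)
= -(-0.3086) - (-0.1212)
= 0.4298

0.4298


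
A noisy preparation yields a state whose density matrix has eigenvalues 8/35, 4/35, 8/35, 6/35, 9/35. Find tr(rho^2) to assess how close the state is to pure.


tr(rho^2) = sum of eigenvalues squared
= (8/35)^2 + (4/35)^2 + (8/35)^2 + (6/35)^2 + (9/35)^2
= (64 + 16 + 64 + 36 + 81) / 1225
= 261/1225
= 0.2131

0.2131


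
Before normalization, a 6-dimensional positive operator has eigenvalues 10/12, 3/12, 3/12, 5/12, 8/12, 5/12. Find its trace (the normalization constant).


tr(M) = sum of eigenvalues
= 10/12 + 3/12 + 3/12 + 5/12 + 8/12 + 5/12
= 34/12
= 2.8333

2.8333


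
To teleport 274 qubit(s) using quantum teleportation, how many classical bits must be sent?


Quantum teleportation requires 2 classical bits per qubit teleported.
274 qubit(s) -> 2 * 274 = 548 classical bits

548


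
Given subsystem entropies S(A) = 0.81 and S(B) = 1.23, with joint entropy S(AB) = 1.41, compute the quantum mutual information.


I(A:B) = S(A) + S(B) - S(AB)
= 0.81 + 1.23 - 1.41
= 0.6300

0.6300


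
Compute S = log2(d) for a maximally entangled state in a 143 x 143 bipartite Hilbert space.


For a maximally entangled state in d x d:
S = log2(d) = log2(143)
= 7.1599

7.1599


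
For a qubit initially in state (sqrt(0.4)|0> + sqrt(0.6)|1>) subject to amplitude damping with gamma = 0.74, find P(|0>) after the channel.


For amplitude damping with parameter gamma on state sqrt(a)|0> + sqrt(b)|1>:
alpha^2 = 0.4, beta^2 = 0.6
P(|0>) = alpha^2 + gamma * beta^2
= 0.4 + 0.74 * 0.6
= 0.4 + 0.4440
= 0.8440

0.8440


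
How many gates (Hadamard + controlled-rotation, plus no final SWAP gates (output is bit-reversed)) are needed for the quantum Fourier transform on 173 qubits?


Hadamard gates: 173
Controlled rotations: n*(n-1)/2 = 173*172/2 = 14878
SWAP gates: 0 (omitted)
Total = 173 + 14878
= 15051

15051


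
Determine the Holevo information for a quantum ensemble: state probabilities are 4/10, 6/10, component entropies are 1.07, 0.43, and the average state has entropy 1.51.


chi = S(rho) - sum_i p_i * S(rho_i)
Weighted entropy = 4/10 * 1.07 + 6/10 * 0.43
= 0.6860
chi = 1.51 - 0.6860
= 0.8240

0.8240


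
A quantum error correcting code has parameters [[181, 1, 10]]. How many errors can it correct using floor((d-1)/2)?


Code parameters: [[181, 1, 10]], distance d = 10.
Number of correctable errors = floor((d-1)/2)
= floor((10 - 1)/2)
= floor(9/2)
= 4

4


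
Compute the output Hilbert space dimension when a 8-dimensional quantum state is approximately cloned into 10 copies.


Output space = H^(tensor 10) where dim(H) = 8
dim = 8^10
= 64 (after 2 factors)
= 512 (after 3 factors)
= 4096 (after 4 factors)
= 32768 (after 5 factors)
= 262144 (after 6 factors)
= 2097152 (after 7 factors)
= 16777216 (after 8 factors)
= 134217728 (after 9 factors)
= 1073741824 (after 10 factors)
= 1073741824

1073741824


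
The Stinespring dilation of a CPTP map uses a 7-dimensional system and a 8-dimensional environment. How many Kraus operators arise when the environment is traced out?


Tracing out the environment in an orthonormal basis {|i>_E} gives Kraus operators K_i = <i|_E U |0>_E.
Number of Kraus operators = dim(H_env) = d_env
= 8

8


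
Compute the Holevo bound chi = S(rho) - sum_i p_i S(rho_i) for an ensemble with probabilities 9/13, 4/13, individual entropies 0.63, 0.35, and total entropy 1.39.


chi = S(rho) - sum_i p_i * S(rho_i)
Weighted entropy = 9/13 * 0.63 + 4/13 * 0.35
= 0.5438
chi = 1.39 - 0.5438
= 0.8462

0.8462


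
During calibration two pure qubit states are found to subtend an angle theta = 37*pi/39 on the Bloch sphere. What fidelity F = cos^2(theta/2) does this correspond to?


For states separated by angle theta on Bloch sphere:
F = cos^2(theta/2)
theta = 37*pi/39 = 2.9805
theta/2 = 1.4902
cos(theta/2) = 0.0805
F = 0.0065

0.0065


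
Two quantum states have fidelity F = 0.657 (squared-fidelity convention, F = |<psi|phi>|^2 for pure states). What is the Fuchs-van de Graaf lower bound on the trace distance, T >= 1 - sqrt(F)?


Fuchs-van de Graaf (squared-fidelity convention): 1 - sqrt(F) <= T <= sqrt(1 - F).
Lower bound: T >= 1 - sqrt(F)
sqrt(F) = sqrt(0.657) = 0.8106
T >= 1 - 0.8106
T >= 0.1894

0.1894


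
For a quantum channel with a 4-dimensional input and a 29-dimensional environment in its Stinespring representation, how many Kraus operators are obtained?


Tracing out the environment in an orthonormal basis {|i>_E} gives Kraus operators K_i = <i|_E U |0>_E.
Number of Kraus operators = dim(H_env) = d_env
= 29

29


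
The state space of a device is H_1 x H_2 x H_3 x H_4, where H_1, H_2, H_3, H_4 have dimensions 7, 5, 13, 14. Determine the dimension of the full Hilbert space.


dim(H_1 x H_2 x H_3 x H_4) = 7 * 5 * 13 * 14
= 35 * 13 * 14
= 455 * 14
= 6370

6370


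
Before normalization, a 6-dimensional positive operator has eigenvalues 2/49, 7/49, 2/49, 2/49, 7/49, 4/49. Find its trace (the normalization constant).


tr(M) = sum of eigenvalues
= 2/49 + 7/49 + 2/49 + 2/49 + 7/49 + 4/49
= 24/49
= 0.4898

0.4898


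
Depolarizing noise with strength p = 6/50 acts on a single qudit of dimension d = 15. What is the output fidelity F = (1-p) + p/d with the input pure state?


F = (1-p) + p/d
= (1 - 0.1200) + 0.1200/15
= 0.8800 + 0.0080
= 0.8880

0.8880


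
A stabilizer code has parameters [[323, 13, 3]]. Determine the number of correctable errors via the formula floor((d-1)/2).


Code parameters: [[323, 13, 3]], distance d = 3.
Number of correctable errors = floor((d-1)/2)
= floor((3 - 1)/2)
= floor(2/2)
= 1

1


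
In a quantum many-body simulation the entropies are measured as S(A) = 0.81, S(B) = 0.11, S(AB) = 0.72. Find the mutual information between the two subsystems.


I(A:B) = S(A) + S(B) - S(AB)
= 0.81 + 0.11 - 0.72
= 0.2000

0.2000


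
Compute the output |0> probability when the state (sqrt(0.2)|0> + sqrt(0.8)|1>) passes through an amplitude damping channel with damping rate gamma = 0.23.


For amplitude damping with parameter gamma on state sqrt(a)|0> + sqrt(b)|1>:
alpha^2 = 0.2, beta^2 = 0.8
P(|0>) = alpha^2 + gamma * beta^2
= 0.2 + 0.23 * 0.8
= 0.2 + 0.1840
= 0.3840

0.3840


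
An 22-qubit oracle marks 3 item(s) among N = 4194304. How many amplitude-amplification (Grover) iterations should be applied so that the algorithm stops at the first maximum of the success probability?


After j Grover iterations the success probability is P(j) = sin^2((2j+1)*theta), where sin(theta) = sqrt(k/N).
N = 2^22 = 4194304, k = 3
sin(theta) = sqrt(k/N) = 0.0008457279334
theta = arcsin(sqrt(k/N)) = 0.0008457280342 rad
P(j) reaches its first maximum when (2j+1)*theta is as close as possible to pi/2, i.e. j = round(pi/(4*theta) - 1/2).
pi/(4*theta) - 1/2 = 928.1652
(For comparison, the common estimate pi/4 * sqrt(N/k) = 928.6653; the exact maximiser is used here.)
Optimal iterations = 928

928


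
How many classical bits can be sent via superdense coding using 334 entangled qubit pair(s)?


Superdense coding allows 2 classical bits per shared entangled pair.
334 pair(s) -> 2 * 334 = 668 classical bits

668


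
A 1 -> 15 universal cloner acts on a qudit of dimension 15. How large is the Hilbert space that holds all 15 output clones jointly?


Output space = H^(tensor 15) where dim(H) = 15
dim = 15^15
= 225 (after 2 factors)
= 3375 (after 3 factors)
= 50625 (after 4 factors)
= 759375 (after 5 factors)
= 11390625 (after 6 factors)
= 170859375 (after 7 factors)
= 2562890625 (after 8 factors)
= 38443359375 (after 9 factors)
= 576650390625 (after 10 factors)
= 8649755859375 (after 11 factors)
= 129746337890625 (after 12 factors)
= 1946195068359375 (after 13 factors)
= 29192926025390625 (after 14 factors)
= 437893890380859375 (after 15 factors)
= 437893890380859375

437893890380859375


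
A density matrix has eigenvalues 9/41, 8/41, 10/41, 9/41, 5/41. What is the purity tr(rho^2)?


tr(rho^2) = sum of eigenvalues squared
= (9/41)^2 + (8/41)^2 + (10/41)^2 + (9/41)^2 + (5/41)^2
= (81 + 64 + 100 + 81 + 25) / 1681
= 351/1681
= 0.2088

0.2088


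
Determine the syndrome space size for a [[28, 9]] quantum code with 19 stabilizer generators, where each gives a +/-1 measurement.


Each stabilizer generator gives a binary (+1 or -1) measurement outcome.
With 19 independent generators:
Total syndromes = 2^19
= 524288

524288


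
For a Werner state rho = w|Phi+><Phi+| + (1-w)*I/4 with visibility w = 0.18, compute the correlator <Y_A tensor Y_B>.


|Phi+> = (|00> + |11>)/sqrt(2)
For the pure Bell state, <Y_A Y_B> = -1 (Bell-state Pauli correlator).
The maximally-mixed part I/4 has tr(I/4 * P tensor P) = 0 for any traceless Pauli P.
So <Y_A Y_B>_rho = w * (-1) + (1 - w) * 0
= 0.18 * (-1)
= -0.1800

-0.1800


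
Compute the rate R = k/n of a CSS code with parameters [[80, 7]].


Code rate R = k/n
= 7/80
= 0.0875

0.0875


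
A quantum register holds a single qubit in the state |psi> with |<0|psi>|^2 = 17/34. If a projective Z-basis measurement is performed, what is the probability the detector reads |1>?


|alpha|^2 = 17/34 = 0.5000
|beta|^2 = 1 - 17/34 = 17/34 = 0.5000
P(|1>) = |beta|^2 = 0.5000

0.5000


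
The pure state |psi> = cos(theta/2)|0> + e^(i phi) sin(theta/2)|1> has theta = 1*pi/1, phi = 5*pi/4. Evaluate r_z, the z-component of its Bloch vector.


theta = 3.1416, phi = 3.9270
r_z = cos(theta) = -1.0000

-1.0000


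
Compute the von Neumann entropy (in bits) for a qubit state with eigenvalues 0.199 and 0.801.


S = -p*log2(p) - (1-p)*log2(1-p)
p = 0.1990, 1-p = 0.8010
= -0.1990 * log2(0.1990) - 0.8010 * log2(0.8010)
= -(-0.4635) - (-0.2564)
= 0.7199

0.7199


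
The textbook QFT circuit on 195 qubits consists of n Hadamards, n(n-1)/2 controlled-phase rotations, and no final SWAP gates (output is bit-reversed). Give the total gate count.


Hadamard gates: 195
Controlled rotations: n*(n-1)/2 = 195*194/2 = 18915
SWAP gates: 0 (omitted)
Total = 195 + 18915
= 19110

19110


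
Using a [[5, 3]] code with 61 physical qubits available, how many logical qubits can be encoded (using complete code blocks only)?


Each code block uses 5 physical qubits for 3 logical qubit(s).
Number of complete blocks = floor(61 / 5) = 12
Logical qubits = 12 * 3
= 36

36


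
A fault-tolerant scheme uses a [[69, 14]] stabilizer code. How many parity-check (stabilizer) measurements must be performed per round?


For an [[n,k]] stabilizer code:
Number of stabilizer generators = n - k
= 69 - 14
= 55

55


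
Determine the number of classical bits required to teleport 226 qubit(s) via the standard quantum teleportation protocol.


Quantum teleportation requires 2 classical bits per qubit teleported.
226 qubit(s) -> 2 * 226 = 452 classical bits

452


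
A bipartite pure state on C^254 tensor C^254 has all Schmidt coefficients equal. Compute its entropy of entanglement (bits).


For a maximally entangled state in d x d:
S = log2(d) = log2(254)
= 7.9887

7.9887


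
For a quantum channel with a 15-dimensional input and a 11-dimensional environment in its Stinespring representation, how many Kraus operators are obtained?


Tracing out the environment in an orthonormal basis {|i>_E} gives Kraus operators K_i = <i|_E U |0>_E.
Number of Kraus operators = dim(H_env) = d_env
= 11

11


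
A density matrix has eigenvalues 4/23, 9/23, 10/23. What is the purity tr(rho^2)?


tr(rho^2) = sum of eigenvalues squared
= (4/23)^2 + (9/23)^2 + (10/23)^2
= (16 + 81 + 100) / 529
= 197/529
= 0.3724

0.3724


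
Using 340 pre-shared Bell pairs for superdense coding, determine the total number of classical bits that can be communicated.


Superdense coding allows 2 classical bits per shared entangled pair.
340 pair(s) -> 2 * 340 = 680 classical bits

680


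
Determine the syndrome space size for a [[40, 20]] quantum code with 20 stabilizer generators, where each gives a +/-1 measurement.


Each stabilizer generator gives a binary (+1 or -1) measurement outcome.
With 20 independent generators:
Total syndromes = 2^20
= 1048576

1048576


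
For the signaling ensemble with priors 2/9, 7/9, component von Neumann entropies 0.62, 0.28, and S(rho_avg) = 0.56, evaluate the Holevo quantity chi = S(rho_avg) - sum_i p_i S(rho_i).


chi = S(rho) - sum_i p_i * S(rho_i)
Weighted entropy = 2/9 * 0.62 + 7/9 * 0.28
= 0.3556
chi = 0.56 - 0.3556
= 0.2044

0.2044


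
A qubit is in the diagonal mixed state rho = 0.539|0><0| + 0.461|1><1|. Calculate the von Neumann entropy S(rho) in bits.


S = -p*log2(p) - (1-p)*log2(1-p)
p = 0.5390, 1-p = 0.4610
= -0.5390 * log2(0.5390) - 0.4610 * log2(0.4610)
= -(-0.4806) - (-0.5150)
= 0.9956

0.9956


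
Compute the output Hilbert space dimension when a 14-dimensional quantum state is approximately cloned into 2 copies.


Output space = H^(tensor 2) where dim(H) = 14
dim = 14^2
= 196

196


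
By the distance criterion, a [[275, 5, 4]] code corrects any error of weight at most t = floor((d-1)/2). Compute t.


Code parameters: [[275, 5, 4]], distance d = 4.
Number of correctable errors = floor((d-1)/2)
= floor((4 - 1)/2)
= floor(3/2)
= 1

1


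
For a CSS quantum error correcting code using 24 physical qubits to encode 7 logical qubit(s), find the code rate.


Code rate R = k/n
= 7/24
= 0.2917

0.2917


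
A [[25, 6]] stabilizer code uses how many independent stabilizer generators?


For an [[n,k]] stabilizer code:
Number of stabilizer generators = n - k
= 25 - 6
= 19

19


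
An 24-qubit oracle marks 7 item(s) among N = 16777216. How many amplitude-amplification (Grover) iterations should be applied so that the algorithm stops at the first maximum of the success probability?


After j Grover iterations the success probability is P(j) = sin^2((2j+1)*theta), where sin(theta) = sqrt(k/N).
N = 2^24 = 16777216, k = 7
sin(theta) = sqrt(k/N) = 0.0006459353787
theta = arcsin(sqrt(k/N)) = 0.0006459354236 rad
P(j) reaches its first maximum when (2j+1)*theta is as close as possible to pi/2, i.e. j = round(pi/(4*theta) - 1/2).
pi/(4*theta) - 1/2 = 1215.4082
(For comparison, the common estimate pi/4 * sqrt(N/k) = 1215.9083; the exact maximiser is used here.)
Optimal iterations = 1215

1215


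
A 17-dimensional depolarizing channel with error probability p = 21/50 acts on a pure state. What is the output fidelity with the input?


F = (1-p) + p/d
= (1 - 0.4200) + 0.4200/17
= 0.5800 + 0.0247
= 0.6047

0.6047


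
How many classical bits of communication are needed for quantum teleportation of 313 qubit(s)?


Quantum teleportation requires 2 classical bits per qubit teleported.
313 qubit(s) -> 2 * 313 = 626 classical bits

626


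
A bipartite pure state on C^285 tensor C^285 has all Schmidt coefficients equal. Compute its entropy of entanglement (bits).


For a maximally entangled state in d x d:
S = log2(d) = log2(285)
= 8.1548

8.1548


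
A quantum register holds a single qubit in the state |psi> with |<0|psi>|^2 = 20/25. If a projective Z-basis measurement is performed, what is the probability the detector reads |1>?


|alpha|^2 = 20/25 = 0.8000
|beta|^2 = 1 - 20/25 = 5/25 = 0.2000
P(|1>) = |beta|^2 = 0.2000

0.2000


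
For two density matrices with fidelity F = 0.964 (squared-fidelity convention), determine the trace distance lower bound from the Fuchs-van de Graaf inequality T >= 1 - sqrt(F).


Fuchs-van de Graaf (squared-fidelity convention): 1 - sqrt(F) <= T <= sqrt(1 - F).
Lower bound: T >= 1 - sqrt(F)
sqrt(F) = sqrt(0.964) = 0.9818
T >= 1 - 0.9818
T >= 0.0182

0.0182


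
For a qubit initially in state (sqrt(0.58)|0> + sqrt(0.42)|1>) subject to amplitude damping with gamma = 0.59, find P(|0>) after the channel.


For amplitude damping with parameter gamma on state sqrt(a)|0> + sqrt(b)|1>:
alpha^2 = 0.58, beta^2 = 0.42
P(|0>) = alpha^2 + gamma * beta^2
= 0.58 + 0.59 * 0.42
= 0.58 + 0.2478
= 0.8278

0.8278


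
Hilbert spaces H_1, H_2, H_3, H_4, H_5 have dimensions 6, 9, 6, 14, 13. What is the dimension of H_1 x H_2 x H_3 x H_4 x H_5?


dim(H_1 x H_2 x H_3 x H_4 x H_5) = 6 * 9 * 6 * 14 * 13
= 54 * 6 * 14 * 13
= 324 * 14 * 13
= 4536 * 13
= 58968

58968


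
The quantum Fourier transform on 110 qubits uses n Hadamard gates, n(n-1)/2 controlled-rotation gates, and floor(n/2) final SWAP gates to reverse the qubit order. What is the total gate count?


Hadamard gates: 110
Controlled rotations: n*(n-1)/2 = 110*109/2 = 5995
SWAP gates: floor(n/2) = floor(110/2) = 55
Total = 110 + 5995 + 55
= 6160

6160


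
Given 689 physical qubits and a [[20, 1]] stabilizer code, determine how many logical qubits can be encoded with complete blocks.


Each code block uses 20 physical qubits for 1 logical qubit(s).
Number of complete blocks = floor(689 / 20) = 34
Logical qubits = 34 * 1
= 34

34


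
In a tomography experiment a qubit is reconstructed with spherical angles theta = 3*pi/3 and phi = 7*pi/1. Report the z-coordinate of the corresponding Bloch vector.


theta = 3.1416, phi = 21.9911
r_z = cos(theta) = -1.0000

-1.0000


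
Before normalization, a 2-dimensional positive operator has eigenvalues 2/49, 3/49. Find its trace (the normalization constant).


tr(M) = sum of eigenvalues
= 2/49 + 3/49
= 5/49
= 0.1020

0.1020


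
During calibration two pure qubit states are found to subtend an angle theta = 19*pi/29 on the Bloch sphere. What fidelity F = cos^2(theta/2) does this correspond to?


For states separated by angle theta on Bloch sphere:
F = cos^2(theta/2)
theta = 19*pi/29 = 2.0583
theta/2 = 1.0291
cos(theta/2) = 0.5156
F = 0.2658

0.2658


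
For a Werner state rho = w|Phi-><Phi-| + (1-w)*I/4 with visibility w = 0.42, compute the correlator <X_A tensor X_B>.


|Phi-> = (|00> - |11>)/sqrt(2)
For the pure Bell state, <X_A X_B> = -1 (Bell-state Pauli correlator).
The maximally-mixed part I/4 has tr(I/4 * P tensor P) = 0 for any traceless Pauli P.
So <X_A X_B>_rho = w * (-1) + (1 - w) * 0
= 0.42 * (-1)
= -0.4200

-0.4200


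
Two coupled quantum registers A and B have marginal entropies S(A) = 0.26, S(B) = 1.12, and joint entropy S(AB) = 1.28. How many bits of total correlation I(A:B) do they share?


I(A:B) = S(A) + S(B) - S(AB)
= 0.26 + 1.12 - 1.28
= 0.1000

0.1000


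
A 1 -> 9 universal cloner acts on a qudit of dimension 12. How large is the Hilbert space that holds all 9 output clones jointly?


Output space = H^(tensor 9) where dim(H) = 12
dim = 12^9
= 144 (after 2 factors)
= 1728 (after 3 factors)
= 20736 (after 4 factors)
= 248832 (after 5 factors)
= 2985984 (after 6 factors)
= 35831808 (after 7 factors)
= 429981696 (after 8 factors)
= 5159780352 (after 9 factors)
= 5159780352

5159780352


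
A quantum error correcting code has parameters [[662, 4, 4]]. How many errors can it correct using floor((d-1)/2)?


Code parameters: [[662, 4, 4]], distance d = 4.
Number of correctable errors = floor((d-1)/2)
= floor((4 - 1)/2)
= floor(3/2)
= 1

1


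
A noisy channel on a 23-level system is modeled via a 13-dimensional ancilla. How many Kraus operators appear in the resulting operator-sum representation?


Tracing out the environment in an orthonormal basis {|i>_E} gives Kraus operators K_i = <i|_E U |0>_E.
Number of Kraus operators = dim(H_env) = d_env
= 13

13


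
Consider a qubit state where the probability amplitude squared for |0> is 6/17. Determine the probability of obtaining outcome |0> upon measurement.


|alpha|^2 = 6/17 = 0.3529
|beta|^2 = 1 - 6/17 = 11/17 = 0.6471
P(|0>) = |alpha|^2 = 0.3529

0.3529


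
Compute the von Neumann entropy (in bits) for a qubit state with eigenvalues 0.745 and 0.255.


S = -p*log2(p) - (1-p)*log2(1-p)
p = 0.7450, 1-p = 0.2550
= -0.7450 * log2(0.7450) - 0.2550 * log2(0.2550)
= -(-0.3164) - (-0.5027)
= 0.8191

0.8191


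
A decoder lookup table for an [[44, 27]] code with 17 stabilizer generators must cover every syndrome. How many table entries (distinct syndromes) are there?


Each stabilizer generator gives a binary (+1 or -1) measurement outcome.
With 17 independent generators:
Total syndromes = 2^17
= 131072

131072


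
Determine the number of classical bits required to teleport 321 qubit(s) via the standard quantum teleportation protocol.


Quantum teleportation requires 2 classical bits per qubit teleported.
321 qubit(s) -> 2 * 321 = 642 classical bits

642


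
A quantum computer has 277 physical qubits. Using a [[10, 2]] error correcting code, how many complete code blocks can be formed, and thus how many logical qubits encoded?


Each code block uses 10 physical qubits for 2 logical qubit(s).
Number of complete blocks = floor(277 / 10) = 27
Logical qubits = 27 * 2
= 54

54


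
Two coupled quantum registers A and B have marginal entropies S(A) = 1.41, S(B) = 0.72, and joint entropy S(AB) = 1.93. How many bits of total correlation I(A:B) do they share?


I(A:B) = S(A) + S(B) - S(AB)
= 1.41 + 0.72 - 1.93
= 0.2000

0.2000


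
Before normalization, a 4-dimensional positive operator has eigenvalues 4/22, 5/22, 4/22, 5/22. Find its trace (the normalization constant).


tr(M) = sum of eigenvalues
= 4/22 + 5/22 + 4/22 + 5/22
= 18/22
= 0.8182

0.8182


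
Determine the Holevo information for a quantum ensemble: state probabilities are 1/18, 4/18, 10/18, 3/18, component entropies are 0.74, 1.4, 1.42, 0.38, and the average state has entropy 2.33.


chi = S(rho) - sum_i p_i * S(rho_i)
Weighted entropy = 1/18 * 0.74 + 4/18 * 1.4 + 10/18 * 1.42 + 3/18 * 0.38
= 1.2044
chi = 2.33 - 1.2044
= 1.1256

1.1256


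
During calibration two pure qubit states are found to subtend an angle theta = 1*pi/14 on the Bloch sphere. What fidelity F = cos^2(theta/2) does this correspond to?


For states separated by angle theta on Bloch sphere:
F = cos^2(theta/2)
theta = 1*pi/14 = 0.2244
theta/2 = 0.1122
cos(theta/2) = 0.9937
F = 0.9875

0.9875


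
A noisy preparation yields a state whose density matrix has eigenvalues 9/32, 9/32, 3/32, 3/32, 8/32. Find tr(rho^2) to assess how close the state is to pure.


tr(rho^2) = sum of eigenvalues squared
= (9/32)^2 + (9/32)^2 + (3/32)^2 + (3/32)^2 + (8/32)^2
= (81 + 81 + 9 + 9 + 64) / 1024
= 244/1024
= 0.2383

0.2383


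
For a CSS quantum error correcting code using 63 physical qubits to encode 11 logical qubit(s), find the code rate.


Code rate R = k/n
= 11/63
= 0.1746

0.1746


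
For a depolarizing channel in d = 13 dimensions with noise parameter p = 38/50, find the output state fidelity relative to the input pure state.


F = (1-p) + p/d
= (1 - 0.7600) + 0.7600/13
= 0.2400 + 0.0585
= 0.2985

0.2985


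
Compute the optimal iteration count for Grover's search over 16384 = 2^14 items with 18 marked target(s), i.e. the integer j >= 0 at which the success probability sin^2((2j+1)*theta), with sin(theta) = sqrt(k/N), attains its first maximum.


After j Grover iterations the success probability is P(j) = sin^2((2j+1)*theta), where sin(theta) = sqrt(k/N).
N = 2^14 = 16384, k = 18
sin(theta) = sqrt(k/N) = 0.03314563037
theta = arcsin(sqrt(k/N)) = 0.03315170252 rad
P(j) reaches its first maximum when (2j+1)*theta is as close as possible to pi/2, i.e. j = round(pi/(4*theta) - 1/2).
pi/(4*theta) - 1/2 = 23.1910
(For comparison, the common estimate pi/4 * sqrt(N/k) = 23.6954; the exact maximiser is used here.)
Optimal iterations = 23

23


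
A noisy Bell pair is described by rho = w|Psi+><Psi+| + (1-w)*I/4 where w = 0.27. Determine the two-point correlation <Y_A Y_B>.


|Psi+> = (|01> + |10>)/sqrt(2)
For the pure Bell state, <Y_A Y_B> = +1 (Bell-state Pauli correlator).
The maximally-mixed part I/4 has tr(I/4 * P tensor P) = 0 for any traceless Pauli P.
So <Y_A Y_B>_rho = w * (+1) + (1 - w) * 0
= 0.27 * (+1)
= 0.2700

0.2700


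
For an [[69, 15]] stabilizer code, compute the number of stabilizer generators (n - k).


For an [[n,k]] stabilizer code:
Number of stabilizer generators = n - k
= 69 - 15
= 54

54


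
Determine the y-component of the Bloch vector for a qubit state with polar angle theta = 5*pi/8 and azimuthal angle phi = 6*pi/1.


theta = 1.9635, phi = 18.8496
r_y = sin(theta)*sin(phi) = 0.9239 * 0.0000
r_y = 0.0000

0.0000


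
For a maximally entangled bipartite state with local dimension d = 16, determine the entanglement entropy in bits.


For a maximally entangled state in d x d:
S = log2(d) = log2(16)
= 4.0000

4.0000


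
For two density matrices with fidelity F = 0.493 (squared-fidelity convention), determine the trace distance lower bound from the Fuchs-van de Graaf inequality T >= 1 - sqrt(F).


Fuchs-van de Graaf (squared-fidelity convention): 1 - sqrt(F) <= T <= sqrt(1 - F).
Lower bound: T >= 1 - sqrt(F)
sqrt(F) = sqrt(0.493) = 0.7021
T >= 1 - 0.7021
T >= 0.2979

0.2979


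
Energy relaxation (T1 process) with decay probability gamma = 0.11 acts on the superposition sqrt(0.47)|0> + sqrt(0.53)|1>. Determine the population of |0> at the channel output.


For amplitude damping with parameter gamma on state sqrt(a)|0> + sqrt(b)|1>:
alpha^2 = 0.47, beta^2 = 0.53
P(|0>) = alpha^2 + gamma * beta^2
= 0.47 + 0.11 * 0.53
= 0.47 + 0.0583
= 0.5283

0.5283


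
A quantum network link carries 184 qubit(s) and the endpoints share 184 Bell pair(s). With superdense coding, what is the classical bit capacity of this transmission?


Superdense coding allows 2 classical bits per shared entangled pair.
184 pair(s) -> 2 * 184 = 368 classical bits

368


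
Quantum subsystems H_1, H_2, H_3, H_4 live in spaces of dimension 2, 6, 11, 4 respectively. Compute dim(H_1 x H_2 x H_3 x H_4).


dim(H_1 x H_2 x H_3 x H_4) = 2 * 6 * 11 * 4
= 12 * 11 * 4
= 132 * 4
= 528

528


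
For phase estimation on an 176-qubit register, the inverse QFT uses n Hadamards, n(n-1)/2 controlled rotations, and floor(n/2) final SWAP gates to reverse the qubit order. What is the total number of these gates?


Hadamard gates: 176
Controlled rotations: n*(n-1)/2 = 176*175/2 = 15400
SWAP gates: floor(n/2) = floor(176/2) = 88
Total = 176 + 15400 + 88
= 15664

15664


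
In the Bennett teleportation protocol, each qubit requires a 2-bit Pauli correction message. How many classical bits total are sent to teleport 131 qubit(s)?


Quantum teleportation requires 2 classical bits per qubit teleported.
131 qubit(s) -> 2 * 131 = 262 classical bits

262


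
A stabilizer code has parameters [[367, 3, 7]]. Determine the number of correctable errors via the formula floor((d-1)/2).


Code parameters: [[367, 3, 7]], distance d = 7.
Number of correctable errors = floor((d-1)/2)
= floor((7 - 1)/2)
= floor(6/2)
= 3

3


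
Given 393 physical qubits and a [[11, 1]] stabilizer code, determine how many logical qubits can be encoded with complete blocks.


Each code block uses 11 physical qubits for 1 logical qubit(s).
Number of complete blocks = floor(393 / 11) = 35
Logical qubits = 35 * 1
= 35

35


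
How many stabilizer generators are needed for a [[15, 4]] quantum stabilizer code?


For an [[n,k]] stabilizer code:
Number of stabilizer generators = n - k
= 15 - 4
= 11

11


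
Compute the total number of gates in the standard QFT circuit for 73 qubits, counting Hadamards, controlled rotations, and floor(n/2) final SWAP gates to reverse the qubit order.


Hadamard gates: 73
Controlled rotations: n*(n-1)/2 = 73*72/2 = 2628
SWAP gates: floor(n/2) = floor(73/2) = 36
Total = 73 + 2628 + 36
= 2737

2737


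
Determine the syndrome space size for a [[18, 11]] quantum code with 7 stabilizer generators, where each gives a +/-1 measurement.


Each stabilizer generator gives a binary (+1 or -1) measurement outcome.
With 7 independent generators:
Total syndromes = 2^7
= 128

128


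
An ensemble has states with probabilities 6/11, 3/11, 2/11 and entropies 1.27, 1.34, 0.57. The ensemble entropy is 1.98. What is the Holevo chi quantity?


chi = S(rho) - sum_i p_i * S(rho_i)
Weighted entropy = 6/11 * 1.27 + 3/11 * 1.34 + 2/11 * 0.57
= 1.1618
chi = 1.98 - 1.1618
= 0.8182

0.8182


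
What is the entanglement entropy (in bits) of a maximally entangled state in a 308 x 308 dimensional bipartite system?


For a maximally entangled state in d x d:
S = log2(d) = log2(308)
= 8.2668

8.2668


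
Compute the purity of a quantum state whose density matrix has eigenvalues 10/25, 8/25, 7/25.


tr(rho^2) = sum of eigenvalues squared
= (10/25)^2 + (8/25)^2 + (7/25)^2
= (100 + 64 + 49) / 625
= 213/625
= 0.3408

0.3408


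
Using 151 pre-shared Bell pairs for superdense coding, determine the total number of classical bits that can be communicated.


Superdense coding allows 2 classical bits per shared entangled pair.
151 pair(s) -> 2 * 151 = 302 classical bits

302


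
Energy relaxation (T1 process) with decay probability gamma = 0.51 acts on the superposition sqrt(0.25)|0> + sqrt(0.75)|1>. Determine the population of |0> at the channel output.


For amplitude damping with parameter gamma on state sqrt(a)|0> + sqrt(b)|1>:
alpha^2 = 0.25, beta^2 = 0.75
P(|0>) = alpha^2 + gamma * beta^2
= 0.25 + 0.51 * 0.75
= 0.25 + 0.3825
= 0.6325

0.6325
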